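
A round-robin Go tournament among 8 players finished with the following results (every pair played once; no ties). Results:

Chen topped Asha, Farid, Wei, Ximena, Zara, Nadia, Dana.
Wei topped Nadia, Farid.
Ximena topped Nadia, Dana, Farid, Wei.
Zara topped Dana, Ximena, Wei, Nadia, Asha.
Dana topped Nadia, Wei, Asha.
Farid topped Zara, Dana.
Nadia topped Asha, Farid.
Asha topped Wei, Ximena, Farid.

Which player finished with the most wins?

Win totals: Ximena 4, Nadia 2, Zara 5, Wei 2, Dana 3, Asha 3, Chen 7, Farid 2.
Chen leads with 7 wins (next highest: 5).

Chen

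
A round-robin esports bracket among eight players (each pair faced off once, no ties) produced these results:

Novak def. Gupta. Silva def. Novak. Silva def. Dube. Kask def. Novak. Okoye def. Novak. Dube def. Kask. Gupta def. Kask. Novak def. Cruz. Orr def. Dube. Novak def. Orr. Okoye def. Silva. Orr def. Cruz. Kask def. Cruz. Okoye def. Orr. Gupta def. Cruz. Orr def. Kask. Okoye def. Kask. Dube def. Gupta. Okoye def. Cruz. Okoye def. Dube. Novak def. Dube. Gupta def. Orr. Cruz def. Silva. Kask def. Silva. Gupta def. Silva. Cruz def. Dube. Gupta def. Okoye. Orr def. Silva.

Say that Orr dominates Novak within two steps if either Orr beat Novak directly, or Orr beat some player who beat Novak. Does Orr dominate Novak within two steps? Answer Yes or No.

Yes

Orr did not beat Novak directly.
Orr beat Dube, Kask, Cruz, Silva. Of those, Kask beat Novak.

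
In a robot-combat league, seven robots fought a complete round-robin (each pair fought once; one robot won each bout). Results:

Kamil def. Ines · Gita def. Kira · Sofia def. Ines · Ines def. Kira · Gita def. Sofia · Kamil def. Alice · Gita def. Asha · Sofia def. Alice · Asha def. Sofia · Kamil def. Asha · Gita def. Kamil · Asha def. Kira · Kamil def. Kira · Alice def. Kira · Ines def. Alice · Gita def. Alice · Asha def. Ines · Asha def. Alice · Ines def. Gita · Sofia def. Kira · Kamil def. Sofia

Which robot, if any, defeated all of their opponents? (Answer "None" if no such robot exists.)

None

Highest win total is Kamil with 5 (out of 6 possible).
Kamil lost to Gita, so no robot went undefeated.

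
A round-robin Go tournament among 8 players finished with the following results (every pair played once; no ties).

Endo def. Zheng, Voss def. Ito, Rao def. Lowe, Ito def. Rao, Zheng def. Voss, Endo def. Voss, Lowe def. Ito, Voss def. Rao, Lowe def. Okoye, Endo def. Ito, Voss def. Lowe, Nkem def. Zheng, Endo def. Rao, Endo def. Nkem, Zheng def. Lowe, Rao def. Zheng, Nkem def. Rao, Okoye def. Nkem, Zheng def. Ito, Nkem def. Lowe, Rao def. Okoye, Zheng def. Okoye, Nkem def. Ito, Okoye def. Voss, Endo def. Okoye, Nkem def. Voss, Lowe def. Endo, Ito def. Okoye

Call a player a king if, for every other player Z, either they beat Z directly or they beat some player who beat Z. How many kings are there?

Ito cannot reach Endo in two steps.
Rao reaches everyone (king).
Okoye cannot reach Endo in two steps.
Zheng reaches everyone (king).
Lowe reaches everyone (king).
Nkem reaches everyone (king).
Endo reaches everyone (king).
Voss cannot reach Nkem in two steps.
Kings: Rao, Zheng, Lowe, Nkem, Endo — 5.

5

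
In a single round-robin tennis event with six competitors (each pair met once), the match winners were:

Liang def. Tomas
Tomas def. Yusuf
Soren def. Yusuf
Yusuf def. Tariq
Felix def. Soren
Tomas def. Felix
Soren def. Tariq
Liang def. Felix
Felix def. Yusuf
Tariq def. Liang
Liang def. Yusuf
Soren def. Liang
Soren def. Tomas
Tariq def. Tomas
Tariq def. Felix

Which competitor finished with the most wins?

Soren

Win totals: Liang 3, Soren 4, Tomas 2, Tariq 3, Felix 2, Yusuf 1.
Soren leads with 4 wins (next highest: 3).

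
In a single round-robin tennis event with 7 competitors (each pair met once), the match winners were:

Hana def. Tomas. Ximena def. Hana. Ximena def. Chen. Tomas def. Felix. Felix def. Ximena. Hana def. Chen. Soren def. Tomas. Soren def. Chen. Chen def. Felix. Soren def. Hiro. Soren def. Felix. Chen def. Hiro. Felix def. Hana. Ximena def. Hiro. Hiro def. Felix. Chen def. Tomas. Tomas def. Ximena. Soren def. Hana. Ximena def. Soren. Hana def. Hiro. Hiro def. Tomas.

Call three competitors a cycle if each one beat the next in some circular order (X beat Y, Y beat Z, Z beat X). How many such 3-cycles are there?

10

Win totals: Chen 3, Felix 2, Soren 5, Hiro 2, Ximena 4, Tomas 2, Hana 3.
A competitor with w wins dominates both others in C(w,2) triples; summing gives 3 + 1 + 10 + 1 + 6 + 1 + 3 = 25 transitive triples.
Total triples C(7,3) = 35, so cyclic triples = 35 − 25 = 10.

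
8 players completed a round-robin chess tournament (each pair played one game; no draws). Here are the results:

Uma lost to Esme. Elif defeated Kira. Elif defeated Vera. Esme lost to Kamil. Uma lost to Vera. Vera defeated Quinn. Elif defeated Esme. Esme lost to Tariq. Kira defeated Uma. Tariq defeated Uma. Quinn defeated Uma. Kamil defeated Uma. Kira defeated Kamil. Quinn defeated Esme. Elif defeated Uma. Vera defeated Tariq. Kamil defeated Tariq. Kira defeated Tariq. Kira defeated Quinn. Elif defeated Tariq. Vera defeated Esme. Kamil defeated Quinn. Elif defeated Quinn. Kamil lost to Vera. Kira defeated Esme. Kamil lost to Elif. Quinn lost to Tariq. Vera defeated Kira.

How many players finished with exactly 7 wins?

1

Win totals: Kamil 4, Tariq 3, Esme 1, Vera 6, Kira 5, Uma 0, Quinn 2, Elif 7.
Exactly 7: Elif — 1 player.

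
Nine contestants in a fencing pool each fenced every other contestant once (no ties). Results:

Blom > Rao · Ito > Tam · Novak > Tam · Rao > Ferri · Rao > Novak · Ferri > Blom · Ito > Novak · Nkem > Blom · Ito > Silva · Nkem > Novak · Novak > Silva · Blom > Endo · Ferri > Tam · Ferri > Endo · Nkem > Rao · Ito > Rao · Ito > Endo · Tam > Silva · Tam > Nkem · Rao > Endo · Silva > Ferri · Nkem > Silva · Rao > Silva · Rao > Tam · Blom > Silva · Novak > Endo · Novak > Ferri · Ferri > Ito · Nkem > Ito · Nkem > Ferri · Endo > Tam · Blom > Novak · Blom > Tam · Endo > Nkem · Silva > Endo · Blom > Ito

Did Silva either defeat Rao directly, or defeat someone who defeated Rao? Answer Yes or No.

No

Silva did not beat Rao directly.
Silva beat Ferri, Endo, but each of them lost to Rao. No two-step path.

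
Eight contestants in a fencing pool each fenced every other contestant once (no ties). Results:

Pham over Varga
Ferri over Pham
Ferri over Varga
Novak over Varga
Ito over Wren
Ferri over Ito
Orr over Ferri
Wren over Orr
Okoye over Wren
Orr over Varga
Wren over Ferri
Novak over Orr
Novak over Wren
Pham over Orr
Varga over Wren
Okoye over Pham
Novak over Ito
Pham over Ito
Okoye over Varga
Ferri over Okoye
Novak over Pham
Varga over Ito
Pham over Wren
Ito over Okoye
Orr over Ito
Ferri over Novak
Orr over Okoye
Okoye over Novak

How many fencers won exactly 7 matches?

Win totals: Orr 4, Varga 2, Pham 4, Ito 2, Ferri 5, Wren 2, Novak 5, Okoye 4.
No fencer has exactly 7 wins.

0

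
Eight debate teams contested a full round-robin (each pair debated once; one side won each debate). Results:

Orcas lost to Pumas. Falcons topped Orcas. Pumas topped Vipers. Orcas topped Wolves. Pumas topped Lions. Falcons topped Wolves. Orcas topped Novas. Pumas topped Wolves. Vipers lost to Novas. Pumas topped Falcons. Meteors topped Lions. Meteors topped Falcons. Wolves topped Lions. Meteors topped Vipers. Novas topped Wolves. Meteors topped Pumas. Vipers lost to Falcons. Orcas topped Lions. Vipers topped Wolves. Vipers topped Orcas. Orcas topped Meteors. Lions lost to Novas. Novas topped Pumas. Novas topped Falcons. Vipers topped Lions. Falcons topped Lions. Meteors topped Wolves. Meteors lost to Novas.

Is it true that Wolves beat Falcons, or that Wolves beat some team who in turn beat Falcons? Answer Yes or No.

No

Wolves did not beat Falcons directly.
Wolves beat Lions, but each of them lost to Falcons. No two-step path.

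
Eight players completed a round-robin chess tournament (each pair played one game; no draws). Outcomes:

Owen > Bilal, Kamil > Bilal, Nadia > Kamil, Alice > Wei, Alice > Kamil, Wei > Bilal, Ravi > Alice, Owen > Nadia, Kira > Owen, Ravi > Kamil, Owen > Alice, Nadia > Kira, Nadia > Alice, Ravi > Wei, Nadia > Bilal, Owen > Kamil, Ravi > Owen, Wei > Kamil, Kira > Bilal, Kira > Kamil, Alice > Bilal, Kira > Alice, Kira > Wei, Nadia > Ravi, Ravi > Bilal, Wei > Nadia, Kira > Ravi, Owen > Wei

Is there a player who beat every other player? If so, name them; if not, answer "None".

None

Highest win total is Kira with 6 (out of 7 possible).
Kira lost to Nadia, so no player went undefeated.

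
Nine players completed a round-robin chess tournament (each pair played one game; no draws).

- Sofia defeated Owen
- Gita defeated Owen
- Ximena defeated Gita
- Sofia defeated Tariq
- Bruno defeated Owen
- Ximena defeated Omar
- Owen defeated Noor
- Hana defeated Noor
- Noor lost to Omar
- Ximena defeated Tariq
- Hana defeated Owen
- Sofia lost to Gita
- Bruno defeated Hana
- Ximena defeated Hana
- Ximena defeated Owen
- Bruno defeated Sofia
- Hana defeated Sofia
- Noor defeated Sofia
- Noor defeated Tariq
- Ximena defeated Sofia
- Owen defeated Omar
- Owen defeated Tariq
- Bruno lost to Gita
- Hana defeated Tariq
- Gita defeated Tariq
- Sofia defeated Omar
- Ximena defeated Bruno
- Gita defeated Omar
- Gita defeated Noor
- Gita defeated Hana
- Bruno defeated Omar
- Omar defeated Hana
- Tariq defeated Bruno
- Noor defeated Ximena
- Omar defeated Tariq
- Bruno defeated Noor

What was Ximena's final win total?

7

Ximena's results: beat Owen, Omar, Bruno, Gita, Sofia, Hana, Tariq; lost to Noor.
That is 7 wins.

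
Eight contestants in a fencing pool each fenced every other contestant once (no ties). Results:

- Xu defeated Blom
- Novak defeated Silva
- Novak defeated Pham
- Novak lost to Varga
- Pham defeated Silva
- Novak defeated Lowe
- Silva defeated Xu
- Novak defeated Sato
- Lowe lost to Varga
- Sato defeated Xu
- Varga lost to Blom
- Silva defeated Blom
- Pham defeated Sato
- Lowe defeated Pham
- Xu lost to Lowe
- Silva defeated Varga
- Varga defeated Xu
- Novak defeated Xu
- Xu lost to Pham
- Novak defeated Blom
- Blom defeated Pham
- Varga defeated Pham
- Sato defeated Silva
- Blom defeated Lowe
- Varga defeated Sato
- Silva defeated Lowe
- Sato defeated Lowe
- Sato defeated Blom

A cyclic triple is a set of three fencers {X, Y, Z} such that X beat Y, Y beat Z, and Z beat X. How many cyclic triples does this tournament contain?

12

Win totals: Lowe 2, Blom 3, Silva 4, Varga 5, Pham 3, Sato 4, Novak 6, Xu 1.
A fencer with w wins dominates both others in C(w,2) triples; summing gives 1 + 3 + 6 + 10 + 3 + 6 + 15 + 0 = 44 transitive triples.
Total triples C(8,3) = 56, so cyclic triples = 56 − 44 = 12.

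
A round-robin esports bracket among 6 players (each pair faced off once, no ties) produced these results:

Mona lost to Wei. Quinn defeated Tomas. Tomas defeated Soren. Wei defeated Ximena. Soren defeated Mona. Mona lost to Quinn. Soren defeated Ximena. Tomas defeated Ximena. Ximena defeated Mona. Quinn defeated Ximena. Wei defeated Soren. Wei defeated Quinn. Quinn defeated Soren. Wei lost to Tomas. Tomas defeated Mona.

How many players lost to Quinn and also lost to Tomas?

3

Quinn beat: Mona, Ximena, Soren, Tomas.
Tomas beat: Mona, Ximena, Soren, Wei.
Both beat: Mona, Ximena, Soren — 3.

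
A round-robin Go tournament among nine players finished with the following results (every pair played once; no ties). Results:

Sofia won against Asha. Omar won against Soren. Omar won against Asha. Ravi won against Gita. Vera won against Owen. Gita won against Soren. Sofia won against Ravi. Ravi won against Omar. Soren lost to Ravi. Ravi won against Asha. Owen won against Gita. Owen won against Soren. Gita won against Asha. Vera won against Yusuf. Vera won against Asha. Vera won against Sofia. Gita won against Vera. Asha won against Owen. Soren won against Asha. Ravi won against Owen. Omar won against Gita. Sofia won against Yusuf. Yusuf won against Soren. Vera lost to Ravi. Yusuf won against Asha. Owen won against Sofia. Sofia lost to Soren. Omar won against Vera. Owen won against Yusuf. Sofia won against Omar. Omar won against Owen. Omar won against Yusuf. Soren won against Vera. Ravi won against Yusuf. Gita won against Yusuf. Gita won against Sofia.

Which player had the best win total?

Win totals: Sofia 4, Soren 3, Gita 5, Owen 4, Asha 1, Omar 6, Yusuf 2, Vera 4, Ravi 7.
Ravi leads with 7 wins (next highest: 6).

Ravi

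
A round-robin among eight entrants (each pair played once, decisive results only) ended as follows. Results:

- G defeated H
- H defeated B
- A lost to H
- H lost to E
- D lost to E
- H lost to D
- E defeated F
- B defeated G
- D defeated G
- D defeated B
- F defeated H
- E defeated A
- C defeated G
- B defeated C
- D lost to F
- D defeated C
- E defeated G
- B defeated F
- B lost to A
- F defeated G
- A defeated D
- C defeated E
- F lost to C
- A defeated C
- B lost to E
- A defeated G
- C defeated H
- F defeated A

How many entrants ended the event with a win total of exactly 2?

Win totals: A 4, B 3, C 4, D 4, E 6, F 4, G 1, H 2.
Exactly 2: H — 1 entrant.

1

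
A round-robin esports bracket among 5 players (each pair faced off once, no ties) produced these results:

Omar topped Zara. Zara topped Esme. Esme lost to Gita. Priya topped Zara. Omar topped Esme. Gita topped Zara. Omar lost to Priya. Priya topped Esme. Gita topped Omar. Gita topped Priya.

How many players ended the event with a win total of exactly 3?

Win totals: Omar 2, Esme 0, Gita 4, Priya 3, Zara 1.
Exactly 3: Priya — 1 player.

1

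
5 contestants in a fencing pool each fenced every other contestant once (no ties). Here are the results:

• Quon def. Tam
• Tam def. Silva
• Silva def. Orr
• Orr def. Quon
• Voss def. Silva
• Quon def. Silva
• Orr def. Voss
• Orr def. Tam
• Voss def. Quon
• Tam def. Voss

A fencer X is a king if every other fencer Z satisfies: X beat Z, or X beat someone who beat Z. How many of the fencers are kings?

5

Voss reaches everyone (king).
Tam reaches everyone (king).
Orr reaches everyone (king).
Quon reaches everyone (king).
Silva reaches everyone (king).
Kings: Voss, Tam, Orr, Quon, Silva — 5.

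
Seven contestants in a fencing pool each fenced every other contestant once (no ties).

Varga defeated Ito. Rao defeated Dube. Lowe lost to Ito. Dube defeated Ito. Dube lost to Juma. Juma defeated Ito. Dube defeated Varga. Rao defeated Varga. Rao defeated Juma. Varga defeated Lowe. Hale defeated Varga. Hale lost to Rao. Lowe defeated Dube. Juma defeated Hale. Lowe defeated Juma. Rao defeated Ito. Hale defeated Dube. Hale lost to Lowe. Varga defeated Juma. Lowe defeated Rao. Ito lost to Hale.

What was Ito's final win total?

1

Ito's results: beat Lowe; lost to Hale, Rao, Juma, Dube, Varga.
That is 1 win.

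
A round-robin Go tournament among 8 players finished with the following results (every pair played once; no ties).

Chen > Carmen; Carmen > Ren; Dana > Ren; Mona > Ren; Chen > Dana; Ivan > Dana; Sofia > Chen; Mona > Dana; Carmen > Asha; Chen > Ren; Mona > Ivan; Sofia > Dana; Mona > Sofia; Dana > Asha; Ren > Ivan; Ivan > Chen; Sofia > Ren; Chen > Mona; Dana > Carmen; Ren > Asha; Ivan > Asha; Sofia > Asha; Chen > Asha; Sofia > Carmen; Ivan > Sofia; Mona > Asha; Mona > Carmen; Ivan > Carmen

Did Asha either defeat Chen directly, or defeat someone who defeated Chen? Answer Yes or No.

No

Asha did not beat Chen directly.
Asha beat no one, so there is no intermediate player.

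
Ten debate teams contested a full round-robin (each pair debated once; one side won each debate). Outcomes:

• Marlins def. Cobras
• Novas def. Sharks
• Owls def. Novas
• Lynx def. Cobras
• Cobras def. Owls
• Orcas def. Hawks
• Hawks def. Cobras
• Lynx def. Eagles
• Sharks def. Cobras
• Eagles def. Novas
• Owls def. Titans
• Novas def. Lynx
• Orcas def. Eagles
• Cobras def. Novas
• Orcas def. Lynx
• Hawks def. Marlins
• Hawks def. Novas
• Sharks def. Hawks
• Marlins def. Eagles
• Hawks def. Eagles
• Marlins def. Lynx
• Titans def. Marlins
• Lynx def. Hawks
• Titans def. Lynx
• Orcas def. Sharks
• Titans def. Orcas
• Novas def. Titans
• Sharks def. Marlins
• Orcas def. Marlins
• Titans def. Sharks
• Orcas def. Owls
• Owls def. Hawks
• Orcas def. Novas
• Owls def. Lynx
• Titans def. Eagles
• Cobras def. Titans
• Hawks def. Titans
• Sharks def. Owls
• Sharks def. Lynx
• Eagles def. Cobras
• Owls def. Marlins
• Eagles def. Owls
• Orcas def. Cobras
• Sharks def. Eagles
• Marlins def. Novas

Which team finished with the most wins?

Orcas

Win totals: Novas 3, Eagles 3, Owls 5, Lynx 3, Hawks 5, Orcas 8, Marlins 4, Sharks 6, Cobras 3, Titans 5.
Orcas leads with 8 wins (next highest: 6).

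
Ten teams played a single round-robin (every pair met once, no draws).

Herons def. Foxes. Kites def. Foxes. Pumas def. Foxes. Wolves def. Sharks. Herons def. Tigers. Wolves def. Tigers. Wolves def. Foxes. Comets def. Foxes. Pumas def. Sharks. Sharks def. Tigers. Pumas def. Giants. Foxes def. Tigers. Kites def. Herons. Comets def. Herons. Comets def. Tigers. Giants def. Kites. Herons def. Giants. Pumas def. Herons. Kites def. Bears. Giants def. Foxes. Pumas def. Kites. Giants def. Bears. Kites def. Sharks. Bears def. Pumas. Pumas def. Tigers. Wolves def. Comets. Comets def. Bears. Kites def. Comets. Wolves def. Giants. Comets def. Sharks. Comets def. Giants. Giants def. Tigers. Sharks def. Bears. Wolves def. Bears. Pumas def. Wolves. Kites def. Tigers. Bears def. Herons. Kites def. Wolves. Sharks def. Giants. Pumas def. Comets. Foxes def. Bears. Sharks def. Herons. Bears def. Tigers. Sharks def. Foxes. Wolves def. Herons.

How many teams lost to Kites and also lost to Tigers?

Kites beat: Bears, Foxes, Comets, Sharks, Wolves, Herons, Tigers.
Tigers beat: no one.
No one was beaten by both.

0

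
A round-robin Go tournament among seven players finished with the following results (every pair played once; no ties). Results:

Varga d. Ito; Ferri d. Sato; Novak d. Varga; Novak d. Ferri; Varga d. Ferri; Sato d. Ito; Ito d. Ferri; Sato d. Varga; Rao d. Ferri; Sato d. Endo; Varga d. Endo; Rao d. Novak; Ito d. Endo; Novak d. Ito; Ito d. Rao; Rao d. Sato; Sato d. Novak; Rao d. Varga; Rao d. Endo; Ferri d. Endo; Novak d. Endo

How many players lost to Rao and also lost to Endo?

Rao beat: Endo, Sato, Varga, Novak, Ferri.
Endo beat: no one.
No one was beaten by both.

0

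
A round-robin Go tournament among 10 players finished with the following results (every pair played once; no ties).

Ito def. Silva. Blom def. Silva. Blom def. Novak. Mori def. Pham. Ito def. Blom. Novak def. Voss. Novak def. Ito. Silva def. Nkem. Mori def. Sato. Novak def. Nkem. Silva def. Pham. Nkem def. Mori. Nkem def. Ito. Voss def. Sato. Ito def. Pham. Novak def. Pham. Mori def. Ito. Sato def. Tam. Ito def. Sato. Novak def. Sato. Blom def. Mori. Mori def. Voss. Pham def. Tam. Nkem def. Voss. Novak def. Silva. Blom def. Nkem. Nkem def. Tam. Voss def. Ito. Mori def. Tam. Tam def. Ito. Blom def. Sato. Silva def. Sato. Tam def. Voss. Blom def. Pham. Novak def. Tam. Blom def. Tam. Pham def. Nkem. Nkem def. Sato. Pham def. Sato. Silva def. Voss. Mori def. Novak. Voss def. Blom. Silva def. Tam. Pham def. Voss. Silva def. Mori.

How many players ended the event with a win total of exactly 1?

1

Win totals: Nkem 5, Sato 1, Mori 6, Pham 4, Blom 7, Voss 3, Novak 7, Tam 2, Ito 4, Silva 6.
Exactly 1: Sato — 1 player.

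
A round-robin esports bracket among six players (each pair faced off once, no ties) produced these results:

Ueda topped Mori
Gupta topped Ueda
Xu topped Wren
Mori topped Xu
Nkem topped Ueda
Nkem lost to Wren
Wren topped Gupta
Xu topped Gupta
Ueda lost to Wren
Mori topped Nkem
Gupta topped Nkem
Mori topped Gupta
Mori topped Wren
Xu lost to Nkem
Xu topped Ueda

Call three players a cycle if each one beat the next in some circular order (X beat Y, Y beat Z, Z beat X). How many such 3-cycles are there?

Of the C(6,3) = 20 triples, the cyclic ones are: {Nkem, Mori, Ueda}; {Nkem, Xu, Wren}; {Nkem, Xu, Gupta}; {Mori, Xu, Ueda}; {Mori, Wren, Ueda}; {Mori, Gupta, Ueda}.
That is 6.

6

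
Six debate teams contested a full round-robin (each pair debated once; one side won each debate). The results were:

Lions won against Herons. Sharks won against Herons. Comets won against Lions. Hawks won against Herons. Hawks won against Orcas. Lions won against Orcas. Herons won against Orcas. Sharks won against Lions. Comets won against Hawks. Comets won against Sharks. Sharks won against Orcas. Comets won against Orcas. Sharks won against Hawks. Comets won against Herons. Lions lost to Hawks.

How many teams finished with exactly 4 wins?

1

Win totals: Herons 1, Sharks 4, Orcas 0, Hawks 3, Lions 2, Comets 5.
Exactly 4: Sharks — 1 team.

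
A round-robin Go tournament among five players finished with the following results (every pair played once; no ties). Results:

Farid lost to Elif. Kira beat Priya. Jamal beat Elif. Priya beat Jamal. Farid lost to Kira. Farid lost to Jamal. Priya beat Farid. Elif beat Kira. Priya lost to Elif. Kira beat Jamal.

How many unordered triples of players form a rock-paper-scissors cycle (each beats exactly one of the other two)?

Of the C(5,3) = 10 triples, the cyclic ones are: {Elif, Priya, Jamal}; {Elif, Jamal, Kira}.
That is 2.

2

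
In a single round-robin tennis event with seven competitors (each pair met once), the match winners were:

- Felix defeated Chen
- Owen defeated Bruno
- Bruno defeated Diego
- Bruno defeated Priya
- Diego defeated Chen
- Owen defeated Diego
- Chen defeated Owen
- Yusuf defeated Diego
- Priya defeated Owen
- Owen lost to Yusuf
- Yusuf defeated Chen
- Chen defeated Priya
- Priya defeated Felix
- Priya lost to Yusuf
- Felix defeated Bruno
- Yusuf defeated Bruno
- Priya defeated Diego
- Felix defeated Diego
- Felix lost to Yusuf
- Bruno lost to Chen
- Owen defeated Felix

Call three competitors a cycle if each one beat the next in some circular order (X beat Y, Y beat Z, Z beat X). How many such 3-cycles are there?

7

Win totals: Bruno 2, Diego 1, Priya 3, Yusuf 6, Felix 3, Owen 3, Chen 3.
A competitor with w wins dominates both others in C(w,2) triples; summing gives 1 + 0 + 3 + 15 + 3 + 3 + 3 = 28 transitive triples.
Total triples C(7,3) = 35, so cyclic triples = 35 − 28 = 7.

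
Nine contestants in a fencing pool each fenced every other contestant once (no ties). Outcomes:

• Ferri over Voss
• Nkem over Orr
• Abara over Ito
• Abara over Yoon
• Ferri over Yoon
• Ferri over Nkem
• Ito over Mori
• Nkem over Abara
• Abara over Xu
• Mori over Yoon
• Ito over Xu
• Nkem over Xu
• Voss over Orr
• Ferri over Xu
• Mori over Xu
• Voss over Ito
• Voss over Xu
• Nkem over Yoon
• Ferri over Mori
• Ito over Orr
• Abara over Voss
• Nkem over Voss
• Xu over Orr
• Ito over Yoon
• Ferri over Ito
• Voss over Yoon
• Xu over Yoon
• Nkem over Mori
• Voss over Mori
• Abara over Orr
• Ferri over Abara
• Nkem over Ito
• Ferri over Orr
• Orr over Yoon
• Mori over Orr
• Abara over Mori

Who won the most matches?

Win totals: Ito 4, Mori 3, Nkem 7, Abara 6, Xu 2, Voss 5, Yoon 0, Orr 1, Ferri 8.
Ferri leads with 8 wins (next highest: 7).

Ferri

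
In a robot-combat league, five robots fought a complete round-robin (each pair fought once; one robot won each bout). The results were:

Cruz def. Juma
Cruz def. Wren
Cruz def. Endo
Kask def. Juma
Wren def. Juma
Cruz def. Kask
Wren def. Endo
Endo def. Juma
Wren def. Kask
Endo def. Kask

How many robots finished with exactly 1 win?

1

Win totals: Kask 1, Juma 0, Endo 2, Wren 3, Cruz 4.
Exactly 1: Kask — 1 robot.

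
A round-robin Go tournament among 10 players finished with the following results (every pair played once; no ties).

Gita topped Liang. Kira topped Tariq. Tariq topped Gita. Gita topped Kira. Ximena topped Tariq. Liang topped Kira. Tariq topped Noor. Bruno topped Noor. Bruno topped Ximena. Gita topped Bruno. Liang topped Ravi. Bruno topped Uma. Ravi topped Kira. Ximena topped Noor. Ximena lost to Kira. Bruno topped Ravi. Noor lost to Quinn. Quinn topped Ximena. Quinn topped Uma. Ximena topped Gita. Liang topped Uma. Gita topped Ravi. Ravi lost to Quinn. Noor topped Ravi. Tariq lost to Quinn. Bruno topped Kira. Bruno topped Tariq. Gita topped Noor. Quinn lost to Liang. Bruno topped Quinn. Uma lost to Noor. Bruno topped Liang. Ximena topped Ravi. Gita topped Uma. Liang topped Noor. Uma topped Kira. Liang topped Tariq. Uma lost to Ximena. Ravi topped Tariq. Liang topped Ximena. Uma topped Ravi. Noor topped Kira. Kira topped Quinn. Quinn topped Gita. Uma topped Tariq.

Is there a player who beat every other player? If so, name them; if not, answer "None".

None

Highest win total is Bruno with 8 (out of 9 possible).
Bruno lost to Gita, so no player went undefeated.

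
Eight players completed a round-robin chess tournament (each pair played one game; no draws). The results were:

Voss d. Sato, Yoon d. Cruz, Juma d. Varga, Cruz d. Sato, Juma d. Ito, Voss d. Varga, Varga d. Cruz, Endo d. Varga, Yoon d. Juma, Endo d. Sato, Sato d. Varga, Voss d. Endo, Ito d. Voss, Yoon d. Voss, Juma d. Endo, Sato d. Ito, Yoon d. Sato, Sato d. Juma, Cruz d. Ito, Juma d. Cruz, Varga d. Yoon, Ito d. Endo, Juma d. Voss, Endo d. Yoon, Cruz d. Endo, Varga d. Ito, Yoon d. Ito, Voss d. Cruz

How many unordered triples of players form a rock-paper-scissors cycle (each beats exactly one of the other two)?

Win totals: Voss 4, Yoon 5, Cruz 3, Juma 5, Endo 3, Sato 3, Ito 2, Varga 3.
A player with w wins dominates both others in C(w,2) triples; summing gives 6 + 10 + 3 + 10 + 3 + 3 + 1 + 3 = 39 transitive triples.
Total triples C(8,3) = 56, so cyclic triples = 56 − 39 = 17.

17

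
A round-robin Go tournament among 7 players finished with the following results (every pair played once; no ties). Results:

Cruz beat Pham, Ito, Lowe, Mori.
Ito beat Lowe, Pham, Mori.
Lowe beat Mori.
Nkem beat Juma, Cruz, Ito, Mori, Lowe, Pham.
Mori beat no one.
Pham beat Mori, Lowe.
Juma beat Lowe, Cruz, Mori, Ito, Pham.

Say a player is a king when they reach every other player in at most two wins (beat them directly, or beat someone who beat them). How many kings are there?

1

Pham cannot reach Nkem, Ito, Cruz, Juma in two steps.
Nkem reaches everyone (king).
Lowe cannot reach Pham, Nkem, Ito, Cruz, Juma in two steps.
Mori cannot reach Pham, Nkem, Lowe, Ito, Cruz, Juma in two steps.
Ito cannot reach Nkem, Cruz, Juma in two steps.
Cruz cannot reach Nkem, Juma in two steps.
Juma cannot reach Nkem in two steps.
Kings: Nkem — 1.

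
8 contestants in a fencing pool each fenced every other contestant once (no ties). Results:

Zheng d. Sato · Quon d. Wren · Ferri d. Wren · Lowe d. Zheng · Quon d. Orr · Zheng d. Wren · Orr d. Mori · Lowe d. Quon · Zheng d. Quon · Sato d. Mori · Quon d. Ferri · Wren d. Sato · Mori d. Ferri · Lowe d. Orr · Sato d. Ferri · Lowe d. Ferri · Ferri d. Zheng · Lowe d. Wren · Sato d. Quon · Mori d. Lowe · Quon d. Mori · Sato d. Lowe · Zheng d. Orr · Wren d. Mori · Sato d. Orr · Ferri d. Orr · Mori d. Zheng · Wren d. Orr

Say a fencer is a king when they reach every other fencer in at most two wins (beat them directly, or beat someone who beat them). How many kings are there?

Zheng reaches everyone (king).
Sato reaches everyone (king).
Lowe reaches everyone (king).
Ferri cannot reach Lowe in two steps.
Orr cannot reach Sato, Wren, Quon in two steps.
Wren reaches everyone (king).
Quon reaches everyone (king).
Mori reaches everyone (king).
Kings: Zheng, Sato, Lowe, Wren, Quon, Mori — 6.

6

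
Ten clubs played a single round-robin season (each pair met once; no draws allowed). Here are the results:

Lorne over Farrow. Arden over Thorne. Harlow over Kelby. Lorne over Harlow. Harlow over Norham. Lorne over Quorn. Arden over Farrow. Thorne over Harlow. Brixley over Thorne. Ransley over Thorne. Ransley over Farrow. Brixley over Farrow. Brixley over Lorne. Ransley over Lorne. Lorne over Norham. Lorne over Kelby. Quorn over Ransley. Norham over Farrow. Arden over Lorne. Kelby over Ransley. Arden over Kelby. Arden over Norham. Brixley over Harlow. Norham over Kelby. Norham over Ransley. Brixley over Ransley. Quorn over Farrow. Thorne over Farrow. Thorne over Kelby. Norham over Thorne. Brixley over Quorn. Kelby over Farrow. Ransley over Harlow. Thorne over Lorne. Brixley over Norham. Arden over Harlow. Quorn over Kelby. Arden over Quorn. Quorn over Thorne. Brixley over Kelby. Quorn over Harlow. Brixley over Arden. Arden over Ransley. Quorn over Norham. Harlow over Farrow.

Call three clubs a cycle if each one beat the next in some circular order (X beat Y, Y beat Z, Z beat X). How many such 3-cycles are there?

9

Win totals: Farrow 0, Thorne 4, Harlow 3, Ransley 4, Lorne 5, Kelby 2, Quorn 6, Arden 8, Brixley 9, Norham 4.
A club with w wins dominates both others in C(w,2) triples; summing gives 0 + 6 + 3 + 6 + 10 + 1 + 15 + 28 + 36 + 6 = 111 transitive triples.
Total triples C(10,3) = 120, so cyclic triples = 120 − 111 = 9.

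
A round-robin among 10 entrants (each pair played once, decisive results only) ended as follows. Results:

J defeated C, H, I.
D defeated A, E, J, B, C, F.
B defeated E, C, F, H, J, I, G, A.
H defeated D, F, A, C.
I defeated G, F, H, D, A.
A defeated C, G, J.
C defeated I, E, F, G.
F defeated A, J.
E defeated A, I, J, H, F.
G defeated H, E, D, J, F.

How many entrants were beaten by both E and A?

E beat: A, F, H, I, J.
A beat: C, G, J.
Both beat: J — 1.

1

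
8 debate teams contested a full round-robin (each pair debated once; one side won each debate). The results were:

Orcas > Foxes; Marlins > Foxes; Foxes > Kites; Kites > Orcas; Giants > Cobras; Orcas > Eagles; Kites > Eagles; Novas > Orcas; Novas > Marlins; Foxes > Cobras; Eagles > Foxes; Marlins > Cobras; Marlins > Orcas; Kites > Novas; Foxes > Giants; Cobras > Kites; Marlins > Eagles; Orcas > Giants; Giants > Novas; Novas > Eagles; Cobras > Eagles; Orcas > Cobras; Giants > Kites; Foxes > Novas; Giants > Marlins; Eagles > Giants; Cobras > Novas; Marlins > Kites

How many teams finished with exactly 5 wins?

1

Win totals: Marlins 5, Eagles 2, Novas 3, Foxes 4, Cobras 3, Giants 4, Kites 3, Orcas 4.
Exactly 5: Marlins — 1 team.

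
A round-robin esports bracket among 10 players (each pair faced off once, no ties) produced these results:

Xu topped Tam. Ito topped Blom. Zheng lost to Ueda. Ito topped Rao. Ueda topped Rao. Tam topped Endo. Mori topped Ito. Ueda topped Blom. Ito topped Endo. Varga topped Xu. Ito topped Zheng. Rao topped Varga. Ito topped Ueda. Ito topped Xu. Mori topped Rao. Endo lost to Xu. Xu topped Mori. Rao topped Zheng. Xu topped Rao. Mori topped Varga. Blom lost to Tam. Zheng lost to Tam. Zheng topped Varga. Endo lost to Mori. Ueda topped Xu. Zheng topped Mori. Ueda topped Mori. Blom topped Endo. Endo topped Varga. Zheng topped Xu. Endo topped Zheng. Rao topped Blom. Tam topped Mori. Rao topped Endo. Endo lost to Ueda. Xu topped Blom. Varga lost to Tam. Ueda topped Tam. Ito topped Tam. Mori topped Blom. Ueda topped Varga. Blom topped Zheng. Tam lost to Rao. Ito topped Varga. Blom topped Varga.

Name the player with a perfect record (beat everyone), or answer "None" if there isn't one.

None

Highest win total is Ueda with 8 (out of 9 possible).
Ueda lost to Ito, so no player went undefeated.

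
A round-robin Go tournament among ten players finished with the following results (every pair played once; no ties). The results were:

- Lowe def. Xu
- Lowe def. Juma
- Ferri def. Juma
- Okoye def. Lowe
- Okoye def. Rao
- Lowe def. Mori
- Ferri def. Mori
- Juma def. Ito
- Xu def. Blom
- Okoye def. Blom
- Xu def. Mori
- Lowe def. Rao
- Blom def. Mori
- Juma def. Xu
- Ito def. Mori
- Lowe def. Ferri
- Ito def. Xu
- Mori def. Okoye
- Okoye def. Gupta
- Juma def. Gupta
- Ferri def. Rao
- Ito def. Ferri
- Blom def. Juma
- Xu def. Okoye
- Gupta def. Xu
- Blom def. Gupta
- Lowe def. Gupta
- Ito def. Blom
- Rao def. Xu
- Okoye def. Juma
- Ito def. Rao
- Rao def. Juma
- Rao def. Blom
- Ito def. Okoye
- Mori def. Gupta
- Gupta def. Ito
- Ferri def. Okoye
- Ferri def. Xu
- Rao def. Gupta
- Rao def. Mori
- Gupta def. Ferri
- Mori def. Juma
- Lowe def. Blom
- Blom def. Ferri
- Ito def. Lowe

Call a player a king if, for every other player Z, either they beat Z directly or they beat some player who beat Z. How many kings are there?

Xu cannot reach Ito in two steps.
Gupta reaches everyone (king).
Juma reaches everyone (king).
Rao cannot reach Lowe in two steps.
Mori reaches everyone (king).
Okoye reaches everyone (king).
Lowe reaches everyone (king).
Ito reaches everyone (king).
Blom cannot reach Lowe in two steps.
Ferri reaches everyone (king).
Kings: Gupta, Juma, Mori, Okoye, Lowe, Ito, Ferri — 7.

7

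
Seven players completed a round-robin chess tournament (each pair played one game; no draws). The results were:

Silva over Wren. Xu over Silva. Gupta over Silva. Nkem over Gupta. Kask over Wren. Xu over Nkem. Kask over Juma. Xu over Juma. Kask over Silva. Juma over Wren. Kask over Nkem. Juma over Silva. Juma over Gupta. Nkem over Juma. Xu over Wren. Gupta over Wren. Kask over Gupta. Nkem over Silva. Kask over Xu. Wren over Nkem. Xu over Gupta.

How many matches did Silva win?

Silva's results: beat Wren; lost to Xu, Gupta, Nkem, Kask, Juma.
That is 1 win.

1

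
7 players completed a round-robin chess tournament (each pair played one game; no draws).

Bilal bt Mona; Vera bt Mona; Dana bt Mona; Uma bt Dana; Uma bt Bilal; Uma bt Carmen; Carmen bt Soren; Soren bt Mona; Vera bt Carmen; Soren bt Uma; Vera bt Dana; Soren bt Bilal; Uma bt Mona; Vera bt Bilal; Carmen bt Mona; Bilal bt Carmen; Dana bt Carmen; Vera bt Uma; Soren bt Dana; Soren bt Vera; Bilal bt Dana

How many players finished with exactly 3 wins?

Win totals: Uma 4, Soren 5, Bilal 3, Mona 0, Vera 5, Carmen 2, Dana 2.
Exactly 3: Bilal — 1 player.

1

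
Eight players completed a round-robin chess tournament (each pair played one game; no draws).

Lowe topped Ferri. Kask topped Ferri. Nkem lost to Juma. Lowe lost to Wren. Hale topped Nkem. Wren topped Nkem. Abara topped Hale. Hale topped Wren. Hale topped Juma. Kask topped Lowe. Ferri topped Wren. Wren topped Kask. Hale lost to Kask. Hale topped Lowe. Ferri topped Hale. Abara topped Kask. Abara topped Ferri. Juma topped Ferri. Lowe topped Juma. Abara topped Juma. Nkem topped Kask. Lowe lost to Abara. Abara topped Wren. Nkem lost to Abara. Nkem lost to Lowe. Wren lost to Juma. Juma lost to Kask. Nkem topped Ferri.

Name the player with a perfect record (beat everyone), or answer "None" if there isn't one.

Abara

Abara has 7 wins out of 7 opponents — a perfect record.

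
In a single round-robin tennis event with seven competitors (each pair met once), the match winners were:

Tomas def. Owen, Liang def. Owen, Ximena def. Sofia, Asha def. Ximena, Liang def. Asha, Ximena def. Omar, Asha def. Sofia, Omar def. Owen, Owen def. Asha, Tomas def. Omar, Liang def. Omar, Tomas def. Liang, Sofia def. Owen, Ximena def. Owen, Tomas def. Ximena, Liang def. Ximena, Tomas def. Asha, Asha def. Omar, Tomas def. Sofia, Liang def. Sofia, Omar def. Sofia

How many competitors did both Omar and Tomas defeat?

2

Omar beat: Owen, Sofia.
Tomas beat: Owen, Ximena, Omar, Liang, Sofia, Asha.
Both beat: Owen, Sofia — 2.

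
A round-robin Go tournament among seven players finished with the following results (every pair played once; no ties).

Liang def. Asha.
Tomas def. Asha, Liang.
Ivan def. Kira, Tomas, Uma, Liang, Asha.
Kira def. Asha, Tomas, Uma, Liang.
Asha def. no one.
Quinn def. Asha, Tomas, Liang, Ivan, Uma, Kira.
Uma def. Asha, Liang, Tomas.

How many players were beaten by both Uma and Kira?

Uma beat: Liang, Asha, Tomas.
Kira beat: Liang, Asha, Uma, Tomas.
Both beat: Liang, Asha, Tomas — 3.

3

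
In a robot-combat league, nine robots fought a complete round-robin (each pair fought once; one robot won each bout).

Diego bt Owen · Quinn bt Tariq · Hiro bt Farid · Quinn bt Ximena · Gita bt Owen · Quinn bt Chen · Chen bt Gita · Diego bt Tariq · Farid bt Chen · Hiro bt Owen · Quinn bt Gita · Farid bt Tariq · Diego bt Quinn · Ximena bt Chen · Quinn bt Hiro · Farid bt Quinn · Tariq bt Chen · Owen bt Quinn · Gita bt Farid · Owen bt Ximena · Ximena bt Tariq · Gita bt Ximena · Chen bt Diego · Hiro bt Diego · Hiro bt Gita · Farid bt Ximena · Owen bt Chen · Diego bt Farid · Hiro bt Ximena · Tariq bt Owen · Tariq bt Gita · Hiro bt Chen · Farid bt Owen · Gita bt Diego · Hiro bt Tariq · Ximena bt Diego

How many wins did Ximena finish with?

Ximena's results: beat Tariq, Diego, Chen; lost to Quinn, Owen, Farid, Hiro, Gita.
That is 3 wins.

3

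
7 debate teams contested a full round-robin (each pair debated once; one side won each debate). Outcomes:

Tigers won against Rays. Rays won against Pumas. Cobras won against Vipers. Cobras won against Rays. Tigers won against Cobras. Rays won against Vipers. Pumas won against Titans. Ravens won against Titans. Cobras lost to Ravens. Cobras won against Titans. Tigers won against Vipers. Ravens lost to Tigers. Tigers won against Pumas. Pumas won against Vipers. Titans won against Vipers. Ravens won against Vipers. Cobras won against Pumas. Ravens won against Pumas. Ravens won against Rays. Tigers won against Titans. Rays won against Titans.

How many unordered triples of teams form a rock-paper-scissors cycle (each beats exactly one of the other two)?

0

Win totals: Pumas 2, Vipers 0, Rays 3, Cobras 4, Tigers 6, Titans 1, Ravens 5.
A team with w wins dominates both others in C(w,2) triples; summing gives 1 + 0 + 3 + 6 + 15 + 0 + 10 = 35 transitive triples.
Total triples C(7,3) = 35, so cyclic triples = 35 − 35 = 0.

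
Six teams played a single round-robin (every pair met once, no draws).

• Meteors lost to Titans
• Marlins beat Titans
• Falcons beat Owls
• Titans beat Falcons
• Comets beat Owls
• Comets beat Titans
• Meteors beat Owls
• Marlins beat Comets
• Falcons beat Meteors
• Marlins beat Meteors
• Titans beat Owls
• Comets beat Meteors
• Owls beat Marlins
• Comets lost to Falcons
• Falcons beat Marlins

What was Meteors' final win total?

1

Meteors' results: beat Owls; lost to Comets, Marlins, Titans, Falcons.
That is 1 win.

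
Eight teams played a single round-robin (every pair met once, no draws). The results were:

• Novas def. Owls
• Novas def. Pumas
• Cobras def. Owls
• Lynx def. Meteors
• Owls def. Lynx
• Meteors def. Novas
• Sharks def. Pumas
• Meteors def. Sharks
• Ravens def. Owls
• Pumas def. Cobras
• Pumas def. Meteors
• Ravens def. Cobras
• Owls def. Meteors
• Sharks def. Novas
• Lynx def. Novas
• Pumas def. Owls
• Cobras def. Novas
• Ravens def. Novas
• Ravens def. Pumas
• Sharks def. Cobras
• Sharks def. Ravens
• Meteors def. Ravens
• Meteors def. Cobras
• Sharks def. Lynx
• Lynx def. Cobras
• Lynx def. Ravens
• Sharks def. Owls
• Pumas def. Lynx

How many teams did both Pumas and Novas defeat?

1

Pumas beat: Owls, Lynx, Cobras, Meteors.
Novas beat: Owls, Pumas.
Both beat: Owls — 1.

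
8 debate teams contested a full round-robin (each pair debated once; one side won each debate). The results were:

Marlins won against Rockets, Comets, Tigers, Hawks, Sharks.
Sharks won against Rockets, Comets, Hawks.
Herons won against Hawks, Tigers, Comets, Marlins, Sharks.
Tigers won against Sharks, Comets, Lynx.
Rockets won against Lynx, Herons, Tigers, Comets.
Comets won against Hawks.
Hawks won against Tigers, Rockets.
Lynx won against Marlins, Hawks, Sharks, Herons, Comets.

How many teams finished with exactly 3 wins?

2

Win totals: Hawks 2, Marlins 5, Herons 5, Comets 1, Lynx 5, Tigers 3, Rockets 4, Sharks 3.
Exactly 3: Tigers, Sharks — 2 teams.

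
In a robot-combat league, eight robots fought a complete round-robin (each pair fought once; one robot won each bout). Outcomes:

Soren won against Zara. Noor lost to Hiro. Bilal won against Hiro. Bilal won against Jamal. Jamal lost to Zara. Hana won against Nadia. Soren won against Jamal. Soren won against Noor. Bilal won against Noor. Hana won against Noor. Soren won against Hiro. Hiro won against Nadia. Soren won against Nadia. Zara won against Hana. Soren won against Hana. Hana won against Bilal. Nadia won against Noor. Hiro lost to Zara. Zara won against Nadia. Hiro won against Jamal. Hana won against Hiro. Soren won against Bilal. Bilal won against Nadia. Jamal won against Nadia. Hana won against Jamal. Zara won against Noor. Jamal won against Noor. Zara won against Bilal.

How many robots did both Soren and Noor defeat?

Soren beat: Nadia, Jamal, Noor, Zara, Hiro, Bilal, Hana.
Noor beat: no one.
No one was beaten by both.

0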